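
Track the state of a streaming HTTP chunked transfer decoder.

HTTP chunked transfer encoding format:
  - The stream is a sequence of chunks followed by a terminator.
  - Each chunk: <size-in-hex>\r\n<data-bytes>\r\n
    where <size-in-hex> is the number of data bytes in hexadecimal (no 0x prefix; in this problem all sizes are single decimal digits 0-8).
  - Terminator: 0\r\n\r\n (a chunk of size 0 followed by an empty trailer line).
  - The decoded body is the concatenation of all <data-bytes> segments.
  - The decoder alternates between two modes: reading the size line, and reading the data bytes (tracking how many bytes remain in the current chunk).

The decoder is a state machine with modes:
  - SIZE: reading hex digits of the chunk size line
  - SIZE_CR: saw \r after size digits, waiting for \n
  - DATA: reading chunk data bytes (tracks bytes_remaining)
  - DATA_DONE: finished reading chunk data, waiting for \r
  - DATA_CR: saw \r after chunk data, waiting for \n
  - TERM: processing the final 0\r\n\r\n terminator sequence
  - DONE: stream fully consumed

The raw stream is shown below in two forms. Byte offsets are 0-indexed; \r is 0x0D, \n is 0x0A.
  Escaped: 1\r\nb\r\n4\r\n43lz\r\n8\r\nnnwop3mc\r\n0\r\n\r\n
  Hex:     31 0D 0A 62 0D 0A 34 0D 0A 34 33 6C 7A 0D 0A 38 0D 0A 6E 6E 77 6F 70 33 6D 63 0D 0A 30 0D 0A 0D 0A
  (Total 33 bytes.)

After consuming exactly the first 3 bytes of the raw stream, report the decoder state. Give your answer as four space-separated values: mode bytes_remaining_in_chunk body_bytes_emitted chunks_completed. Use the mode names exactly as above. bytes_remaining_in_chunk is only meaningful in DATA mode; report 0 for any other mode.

Byte 0 = '1': mode=SIZE remaining=0 emitted=0 chunks_done=0
Byte 1 = 0x0D: mode=SIZE_CR remaining=0 emitted=0 chunks_done=0
Byte 2 = 0x0A: mode=DATA remaining=1 emitted=0 chunks_done=0

Answer: DATA 1 0 0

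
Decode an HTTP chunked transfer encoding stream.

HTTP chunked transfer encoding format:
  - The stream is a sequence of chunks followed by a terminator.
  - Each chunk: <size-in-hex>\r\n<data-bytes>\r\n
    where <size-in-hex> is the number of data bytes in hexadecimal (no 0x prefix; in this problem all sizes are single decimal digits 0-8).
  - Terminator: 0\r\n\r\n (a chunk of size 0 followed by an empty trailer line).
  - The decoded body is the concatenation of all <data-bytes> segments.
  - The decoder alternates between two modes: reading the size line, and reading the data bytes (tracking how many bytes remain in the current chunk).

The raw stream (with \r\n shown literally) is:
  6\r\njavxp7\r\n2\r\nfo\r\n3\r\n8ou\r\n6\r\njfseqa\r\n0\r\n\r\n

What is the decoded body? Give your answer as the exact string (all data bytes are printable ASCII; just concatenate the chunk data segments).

Chunk 1: stream[0..1]='6' size=0x6=6, data at stream[3..9]='javxp7' -> body[0..6], body so far='javxp7'
Chunk 2: stream[11..12]='2' size=0x2=2, data at stream[14..16]='fo' -> body[6..8], body so far='javxp7fo'
Chunk 3: stream[18..19]='3' size=0x3=3, data at stream[21..24]='8ou' -> body[8..11], body so far='javxp7fo8ou'
Chunk 4: stream[26..27]='6' size=0x6=6, data at stream[29..35]='jfseqa' -> body[11..17], body so far='javxp7fo8oujfseqa'
Chunk 5: stream[37..38]='0' size=0 (terminator). Final body='javxp7fo8oujfseqa' (17 bytes)

Answer: javxp7fo8oujfseqa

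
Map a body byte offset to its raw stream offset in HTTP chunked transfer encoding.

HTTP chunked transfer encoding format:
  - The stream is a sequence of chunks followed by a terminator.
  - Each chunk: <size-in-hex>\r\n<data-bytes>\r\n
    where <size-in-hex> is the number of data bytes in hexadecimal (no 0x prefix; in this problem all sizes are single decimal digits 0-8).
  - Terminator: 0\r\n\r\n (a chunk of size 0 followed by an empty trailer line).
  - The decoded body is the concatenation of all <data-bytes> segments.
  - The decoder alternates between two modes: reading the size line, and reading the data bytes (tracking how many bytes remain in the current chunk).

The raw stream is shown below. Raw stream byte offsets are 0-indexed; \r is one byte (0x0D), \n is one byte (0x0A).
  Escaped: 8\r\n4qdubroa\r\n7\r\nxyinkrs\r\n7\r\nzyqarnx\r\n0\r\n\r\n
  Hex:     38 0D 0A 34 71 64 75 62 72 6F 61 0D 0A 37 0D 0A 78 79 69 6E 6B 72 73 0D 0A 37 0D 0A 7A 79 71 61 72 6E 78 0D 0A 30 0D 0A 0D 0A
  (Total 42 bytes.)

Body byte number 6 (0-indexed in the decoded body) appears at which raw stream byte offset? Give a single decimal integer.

Chunk 1: stream[0..1]='8' size=0x8=8, data at stream[3..11]='4qdubroa' -> body[0..8], body so far='4qdubroa'
Chunk 2: stream[13..14]='7' size=0x7=7, data at stream[16..23]='xyinkrs' -> body[8..15], body so far='4qdubroaxyinkrs'
Chunk 3: stream[25..26]='7' size=0x7=7, data at stream[28..35]='zyqarnx' -> body[15..22], body so far='4qdubroaxyinkrszyqarnx'
Chunk 4: stream[37..38]='0' size=0 (terminator). Final body='4qdubroaxyinkrszyqarnx' (22 bytes)
Body byte 6 at stream offset 9

Answer: 9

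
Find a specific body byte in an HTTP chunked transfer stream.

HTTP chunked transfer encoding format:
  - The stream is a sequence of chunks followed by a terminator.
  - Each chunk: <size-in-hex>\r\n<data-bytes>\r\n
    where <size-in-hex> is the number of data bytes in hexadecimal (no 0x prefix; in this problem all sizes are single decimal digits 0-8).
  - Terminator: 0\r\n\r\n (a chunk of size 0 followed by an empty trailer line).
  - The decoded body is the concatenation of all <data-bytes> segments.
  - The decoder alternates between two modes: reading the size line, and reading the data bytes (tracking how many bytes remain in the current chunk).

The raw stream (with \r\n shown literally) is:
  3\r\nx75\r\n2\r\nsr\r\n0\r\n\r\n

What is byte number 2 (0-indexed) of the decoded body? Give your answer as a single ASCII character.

Answer: 5

Derivation:
Chunk 1: stream[0..1]='3' size=0x3=3, data at stream[3..6]='x75' -> body[0..3], body so far='x75'
Chunk 2: stream[8..9]='2' size=0x2=2, data at stream[11..13]='sr' -> body[3..5], body so far='x75sr'
Chunk 3: stream[15..16]='0' size=0 (terminator). Final body='x75sr' (5 bytes)
Body byte 2 = '5'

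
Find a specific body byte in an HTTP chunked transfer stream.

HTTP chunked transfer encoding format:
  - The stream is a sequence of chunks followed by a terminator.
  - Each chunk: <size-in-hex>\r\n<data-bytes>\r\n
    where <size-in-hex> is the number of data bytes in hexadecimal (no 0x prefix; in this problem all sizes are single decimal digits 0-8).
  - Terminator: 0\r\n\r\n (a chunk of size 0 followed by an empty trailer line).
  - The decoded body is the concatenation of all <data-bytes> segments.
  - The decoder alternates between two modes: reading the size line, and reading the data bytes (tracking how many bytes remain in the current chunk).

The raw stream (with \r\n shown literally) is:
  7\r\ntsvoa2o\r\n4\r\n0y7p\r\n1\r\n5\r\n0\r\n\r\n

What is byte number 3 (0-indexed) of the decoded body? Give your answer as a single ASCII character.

Answer: o

Derivation:
Chunk 1: stream[0..1]='7' size=0x7=7, data at stream[3..10]='tsvoa2o' -> body[0..7], body so far='tsvoa2o'
Chunk 2: stream[12..13]='4' size=0x4=4, data at stream[15..19]='0y7p' -> body[7..11], body so far='tsvoa2o0y7p'
Chunk 3: stream[21..22]='1' size=0x1=1, data at stream[24..25]='5' -> body[11..12], body so far='tsvoa2o0y7p5'
Chunk 4: stream[27..28]='0' size=0 (terminator). Final body='tsvoa2o0y7p5' (12 bytes)
Body byte 3 = 'o'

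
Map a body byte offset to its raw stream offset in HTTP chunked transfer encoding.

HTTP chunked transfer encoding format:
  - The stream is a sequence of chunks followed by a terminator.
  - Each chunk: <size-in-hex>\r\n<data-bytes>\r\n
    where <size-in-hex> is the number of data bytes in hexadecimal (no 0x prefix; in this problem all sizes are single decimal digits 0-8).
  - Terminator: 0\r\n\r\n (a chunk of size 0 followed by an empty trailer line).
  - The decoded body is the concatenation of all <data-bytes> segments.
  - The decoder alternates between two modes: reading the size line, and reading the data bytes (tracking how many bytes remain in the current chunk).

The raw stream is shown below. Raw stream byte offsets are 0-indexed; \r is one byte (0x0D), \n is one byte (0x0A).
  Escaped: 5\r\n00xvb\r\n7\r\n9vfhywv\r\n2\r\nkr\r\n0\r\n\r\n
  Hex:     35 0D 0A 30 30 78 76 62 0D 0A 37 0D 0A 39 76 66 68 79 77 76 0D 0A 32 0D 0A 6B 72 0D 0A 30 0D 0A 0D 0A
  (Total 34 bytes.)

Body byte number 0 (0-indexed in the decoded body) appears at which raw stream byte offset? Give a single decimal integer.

Chunk 1: stream[0..1]='5' size=0x5=5, data at stream[3..8]='00xvb' -> body[0..5], body so far='00xvb'
Chunk 2: stream[10..11]='7' size=0x7=7, data at stream[13..20]='9vfhywv' -> body[5..12], body so far='00xvb9vfhywv'
Chunk 3: stream[22..23]='2' size=0x2=2, data at stream[25..27]='kr' -> body[12..14], body so far='00xvb9vfhywvkr'
Chunk 4: stream[29..30]='0' size=0 (terminator). Final body='00xvb9vfhywvkr' (14 bytes)
Body byte 0 at stream offset 3

Answer: 3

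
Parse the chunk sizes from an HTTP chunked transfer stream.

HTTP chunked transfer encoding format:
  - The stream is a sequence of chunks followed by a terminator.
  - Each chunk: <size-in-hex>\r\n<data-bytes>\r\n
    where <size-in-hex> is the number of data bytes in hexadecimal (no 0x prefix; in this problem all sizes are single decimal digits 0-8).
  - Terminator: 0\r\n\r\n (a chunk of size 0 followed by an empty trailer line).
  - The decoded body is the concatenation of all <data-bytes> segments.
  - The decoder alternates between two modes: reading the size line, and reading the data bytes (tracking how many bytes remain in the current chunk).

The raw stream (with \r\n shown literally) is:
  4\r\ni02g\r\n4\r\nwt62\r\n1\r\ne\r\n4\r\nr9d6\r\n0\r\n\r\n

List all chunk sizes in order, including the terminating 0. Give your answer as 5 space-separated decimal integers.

Answer: 4 4 1 4 0

Derivation:
Chunk 1: stream[0..1]='4' size=0x4=4, data at stream[3..7]='i02g' -> body[0..4], body so far='i02g'
Chunk 2: stream[9..10]='4' size=0x4=4, data at stream[12..16]='wt62' -> body[4..8], body so far='i02gwt62'
Chunk 3: stream[18..19]='1' size=0x1=1, data at stream[21..22]='e' -> body[8..9], body so far='i02gwt62e'
Chunk 4: stream[24..25]='4' size=0x4=4, data at stream[27..31]='r9d6' -> body[9..13], body so far='i02gwt62er9d6'
Chunk 5: stream[33..34]='0' size=0 (terminator). Final body='i02gwt62er9d6' (13 bytes)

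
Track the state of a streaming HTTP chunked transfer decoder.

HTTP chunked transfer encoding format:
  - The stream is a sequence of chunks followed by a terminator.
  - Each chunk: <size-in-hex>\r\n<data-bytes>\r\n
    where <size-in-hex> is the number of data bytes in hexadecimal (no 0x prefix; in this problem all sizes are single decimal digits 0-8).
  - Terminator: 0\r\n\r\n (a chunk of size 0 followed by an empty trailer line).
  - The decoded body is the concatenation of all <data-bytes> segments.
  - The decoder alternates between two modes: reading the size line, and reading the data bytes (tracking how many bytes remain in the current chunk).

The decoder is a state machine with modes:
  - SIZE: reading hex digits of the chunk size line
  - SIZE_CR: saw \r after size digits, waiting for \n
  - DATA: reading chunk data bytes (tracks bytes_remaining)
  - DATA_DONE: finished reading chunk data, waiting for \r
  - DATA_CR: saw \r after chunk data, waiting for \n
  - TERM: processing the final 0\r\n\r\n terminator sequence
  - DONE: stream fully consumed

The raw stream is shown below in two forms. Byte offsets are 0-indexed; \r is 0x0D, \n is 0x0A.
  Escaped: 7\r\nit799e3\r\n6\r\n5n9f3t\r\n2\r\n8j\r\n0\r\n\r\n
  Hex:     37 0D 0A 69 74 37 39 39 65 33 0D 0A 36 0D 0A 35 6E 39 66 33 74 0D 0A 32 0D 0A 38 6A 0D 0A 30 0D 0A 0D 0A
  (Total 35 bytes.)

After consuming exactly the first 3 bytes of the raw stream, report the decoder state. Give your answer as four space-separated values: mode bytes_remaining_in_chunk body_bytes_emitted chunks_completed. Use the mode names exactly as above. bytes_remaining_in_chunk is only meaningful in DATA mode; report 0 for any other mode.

Answer: DATA 7 0 0

Derivation:
Byte 0 = '7': mode=SIZE remaining=0 emitted=0 chunks_done=0
Byte 1 = 0x0D: mode=SIZE_CR remaining=0 emitted=0 chunks_done=0
Byte 2 = 0x0A: mode=DATA remaining=7 emitted=0 chunks_done=0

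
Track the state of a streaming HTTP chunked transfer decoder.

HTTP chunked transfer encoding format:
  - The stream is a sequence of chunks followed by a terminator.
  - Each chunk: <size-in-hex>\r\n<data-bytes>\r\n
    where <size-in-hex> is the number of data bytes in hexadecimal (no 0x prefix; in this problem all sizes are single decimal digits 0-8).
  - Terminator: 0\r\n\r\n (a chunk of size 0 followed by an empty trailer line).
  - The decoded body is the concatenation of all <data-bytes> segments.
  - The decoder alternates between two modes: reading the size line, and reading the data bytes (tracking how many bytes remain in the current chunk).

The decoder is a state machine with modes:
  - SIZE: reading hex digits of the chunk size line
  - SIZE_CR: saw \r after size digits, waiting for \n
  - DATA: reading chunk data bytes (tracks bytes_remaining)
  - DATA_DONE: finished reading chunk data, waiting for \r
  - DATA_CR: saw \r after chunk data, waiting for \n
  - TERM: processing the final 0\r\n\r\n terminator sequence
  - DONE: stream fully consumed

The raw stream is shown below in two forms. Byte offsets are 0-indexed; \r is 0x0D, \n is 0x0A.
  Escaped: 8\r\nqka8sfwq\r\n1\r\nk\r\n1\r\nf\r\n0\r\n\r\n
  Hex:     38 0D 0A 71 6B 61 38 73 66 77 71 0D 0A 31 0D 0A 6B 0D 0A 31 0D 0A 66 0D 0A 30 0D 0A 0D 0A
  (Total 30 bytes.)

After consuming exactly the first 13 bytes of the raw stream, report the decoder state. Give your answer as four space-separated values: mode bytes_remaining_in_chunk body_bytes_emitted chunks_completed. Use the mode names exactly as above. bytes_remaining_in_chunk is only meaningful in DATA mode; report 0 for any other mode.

Answer: SIZE 0 8 1

Derivation:
Byte 0 = '8': mode=SIZE remaining=0 emitted=0 chunks_done=0
Byte 1 = 0x0D: mode=SIZE_CR remaining=0 emitted=0 chunks_done=0
Byte 2 = 0x0A: mode=DATA remaining=8 emitted=0 chunks_done=0
Byte 3 = 'q': mode=DATA remaining=7 emitted=1 chunks_done=0
Byte 4 = 'k': mode=DATA remaining=6 emitted=2 chunks_done=0
Byte 5 = 'a': mode=DATA remaining=5 emitted=3 chunks_done=0
Byte 6 = '8': mode=DATA remaining=4 emitted=4 chunks_done=0
Byte 7 = 's': mode=DATA remaining=3 emitted=5 chunks_done=0
Byte 8 = 'f': mode=DATA remaining=2 emitted=6 chunks_done=0
Byte 9 = 'w': mode=DATA remaining=1 emitted=7 chunks_done=0
Byte 10 = 'q': mode=DATA_DONE remaining=0 emitted=8 chunks_done=0
Byte 11 = 0x0D: mode=DATA_CR remaining=0 emitted=8 chunks_done=0
Byte 12 = 0x0A: mode=SIZE remaining=0 emitted=8 chunks_done=1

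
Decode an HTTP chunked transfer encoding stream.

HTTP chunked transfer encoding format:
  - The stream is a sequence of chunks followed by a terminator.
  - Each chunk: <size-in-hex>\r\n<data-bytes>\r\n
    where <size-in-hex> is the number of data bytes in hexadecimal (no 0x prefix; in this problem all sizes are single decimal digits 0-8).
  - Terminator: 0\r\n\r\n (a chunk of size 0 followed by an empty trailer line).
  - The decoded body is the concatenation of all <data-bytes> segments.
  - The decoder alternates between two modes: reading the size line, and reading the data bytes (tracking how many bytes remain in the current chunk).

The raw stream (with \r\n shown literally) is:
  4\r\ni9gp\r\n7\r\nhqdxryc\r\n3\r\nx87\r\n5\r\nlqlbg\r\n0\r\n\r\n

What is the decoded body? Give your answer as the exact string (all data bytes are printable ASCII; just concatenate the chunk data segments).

Answer: i9gphqdxrycx87lqlbg

Derivation:
Chunk 1: stream[0..1]='4' size=0x4=4, data at stream[3..7]='i9gp' -> body[0..4], body so far='i9gp'
Chunk 2: stream[9..10]='7' size=0x7=7, data at stream[12..19]='hqdxryc' -> body[4..11], body so far='i9gphqdxryc'
Chunk 3: stream[21..22]='3' size=0x3=3, data at stream[24..27]='x87' -> body[11..14], body so far='i9gphqdxrycx87'
Chunk 4: stream[29..30]='5' size=0x5=5, data at stream[32..37]='lqlbg' -> body[14..19], body so far='i9gphqdxrycx87lqlbg'
Chunk 5: stream[39..40]='0' size=0 (terminator). Final body='i9gphqdxrycx87lqlbg' (19 bytes)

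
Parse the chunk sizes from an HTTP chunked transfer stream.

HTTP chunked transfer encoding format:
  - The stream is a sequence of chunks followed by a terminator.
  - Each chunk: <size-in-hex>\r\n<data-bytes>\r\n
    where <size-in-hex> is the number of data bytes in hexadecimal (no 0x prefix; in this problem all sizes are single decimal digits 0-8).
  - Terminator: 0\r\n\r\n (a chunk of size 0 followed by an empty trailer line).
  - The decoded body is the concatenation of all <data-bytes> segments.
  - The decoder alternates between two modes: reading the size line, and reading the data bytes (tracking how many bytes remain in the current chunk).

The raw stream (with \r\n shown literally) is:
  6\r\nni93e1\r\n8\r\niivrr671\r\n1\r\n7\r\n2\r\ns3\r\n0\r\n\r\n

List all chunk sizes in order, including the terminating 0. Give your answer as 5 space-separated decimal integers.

Answer: 6 8 1 2 0

Derivation:
Chunk 1: stream[0..1]='6' size=0x6=6, data at stream[3..9]='ni93e1' -> body[0..6], body so far='ni93e1'
Chunk 2: stream[11..12]='8' size=0x8=8, data at stream[14..22]='iivrr671' -> body[6..14], body so far='ni93e1iivrr671'
Chunk 3: stream[24..25]='1' size=0x1=1, data at stream[27..28]='7' -> body[14..15], body so far='ni93e1iivrr6717'
Chunk 4: stream[30..31]='2' size=0x2=2, data at stream[33..35]='s3' -> body[15..17], body so far='ni93e1iivrr6717s3'
Chunk 5: stream[37..38]='0' size=0 (terminator). Final body='ni93e1iivrr6717s3' (17 bytes)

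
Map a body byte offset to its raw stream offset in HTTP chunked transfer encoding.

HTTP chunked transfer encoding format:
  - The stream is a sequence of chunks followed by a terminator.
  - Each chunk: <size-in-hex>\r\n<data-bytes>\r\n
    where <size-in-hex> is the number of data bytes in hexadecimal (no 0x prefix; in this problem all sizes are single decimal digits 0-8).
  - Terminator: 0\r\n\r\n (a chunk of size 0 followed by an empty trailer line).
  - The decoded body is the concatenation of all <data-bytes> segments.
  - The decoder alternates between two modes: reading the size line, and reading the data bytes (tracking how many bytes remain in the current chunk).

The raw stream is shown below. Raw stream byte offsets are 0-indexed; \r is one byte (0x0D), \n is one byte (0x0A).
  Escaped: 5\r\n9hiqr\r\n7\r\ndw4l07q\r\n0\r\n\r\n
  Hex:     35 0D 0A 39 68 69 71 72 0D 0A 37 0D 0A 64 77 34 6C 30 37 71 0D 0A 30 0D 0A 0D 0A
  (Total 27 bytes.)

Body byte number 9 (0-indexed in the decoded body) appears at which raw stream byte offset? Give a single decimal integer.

Answer: 17

Derivation:
Chunk 1: stream[0..1]='5' size=0x5=5, data at stream[3..8]='9hiqr' -> body[0..5], body so far='9hiqr'
Chunk 2: stream[10..11]='7' size=0x7=7, data at stream[13..20]='dw4l07q' -> body[5..12], body so far='9hiqrdw4l07q'
Chunk 3: stream[22..23]='0' size=0 (terminator). Final body='9hiqrdw4l07q' (12 bytes)
Body byte 9 at stream offset 17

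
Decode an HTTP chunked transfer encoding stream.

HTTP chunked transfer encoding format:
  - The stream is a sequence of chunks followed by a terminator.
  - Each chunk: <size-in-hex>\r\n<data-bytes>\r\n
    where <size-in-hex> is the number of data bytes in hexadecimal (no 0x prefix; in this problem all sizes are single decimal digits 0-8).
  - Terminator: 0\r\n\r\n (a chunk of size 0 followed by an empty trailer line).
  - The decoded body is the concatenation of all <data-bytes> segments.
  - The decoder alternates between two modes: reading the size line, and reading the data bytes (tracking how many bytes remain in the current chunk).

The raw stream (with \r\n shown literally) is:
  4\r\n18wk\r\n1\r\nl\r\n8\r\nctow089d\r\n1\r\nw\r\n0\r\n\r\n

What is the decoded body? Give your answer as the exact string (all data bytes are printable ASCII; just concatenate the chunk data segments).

Answer: 18wklctow089dw

Derivation:
Chunk 1: stream[0..1]='4' size=0x4=4, data at stream[3..7]='18wk' -> body[0..4], body so far='18wk'
Chunk 2: stream[9..10]='1' size=0x1=1, data at stream[12..13]='l' -> body[4..5], body so far='18wkl'
Chunk 3: stream[15..16]='8' size=0x8=8, data at stream[18..26]='ctow089d' -> body[5..13], body so far='18wklctow089d'
Chunk 4: stream[28..29]='1' size=0x1=1, data at stream[31..32]='w' -> body[13..14], body so far='18wklctow089dw'
Chunk 5: stream[34..35]='0' size=0 (terminator). Final body='18wklctow089dw' (14 bytes)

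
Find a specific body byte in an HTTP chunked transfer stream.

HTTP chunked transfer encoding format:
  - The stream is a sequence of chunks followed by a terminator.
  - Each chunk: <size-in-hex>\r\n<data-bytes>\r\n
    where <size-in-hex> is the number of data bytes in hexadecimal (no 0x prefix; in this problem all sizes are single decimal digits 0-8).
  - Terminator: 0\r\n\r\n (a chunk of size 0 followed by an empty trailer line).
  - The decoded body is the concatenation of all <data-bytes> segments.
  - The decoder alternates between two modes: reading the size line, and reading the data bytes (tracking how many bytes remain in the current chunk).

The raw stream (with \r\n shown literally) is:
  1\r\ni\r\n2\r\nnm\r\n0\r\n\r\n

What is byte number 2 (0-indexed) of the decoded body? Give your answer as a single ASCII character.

Answer: m

Derivation:
Chunk 1: stream[0..1]='1' size=0x1=1, data at stream[3..4]='i' -> body[0..1], body so far='i'
Chunk 2: stream[6..7]='2' size=0x2=2, data at stream[9..11]='nm' -> body[1..3], body so far='inm'
Chunk 3: stream[13..14]='0' size=0 (terminator). Final body='inm' (3 bytes)
Body byte 2 = 'm'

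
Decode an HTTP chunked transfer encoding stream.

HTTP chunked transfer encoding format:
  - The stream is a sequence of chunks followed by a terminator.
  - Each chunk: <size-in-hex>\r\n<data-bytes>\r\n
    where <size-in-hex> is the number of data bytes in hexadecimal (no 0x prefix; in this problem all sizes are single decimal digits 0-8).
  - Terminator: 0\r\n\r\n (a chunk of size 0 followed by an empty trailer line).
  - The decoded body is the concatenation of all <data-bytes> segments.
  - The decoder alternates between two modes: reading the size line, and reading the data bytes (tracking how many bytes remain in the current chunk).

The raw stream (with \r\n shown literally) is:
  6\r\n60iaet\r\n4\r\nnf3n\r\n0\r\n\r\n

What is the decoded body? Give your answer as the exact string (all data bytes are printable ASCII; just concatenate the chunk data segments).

Chunk 1: stream[0..1]='6' size=0x6=6, data at stream[3..9]='60iaet' -> body[0..6], body so far='60iaet'
Chunk 2: stream[11..12]='4' size=0x4=4, data at stream[14..18]='nf3n' -> body[6..10], body so far='60iaetnf3n'
Chunk 3: stream[20..21]='0' size=0 (terminator). Final body='60iaetnf3n' (10 bytes)

Answer: 60iaetnf3n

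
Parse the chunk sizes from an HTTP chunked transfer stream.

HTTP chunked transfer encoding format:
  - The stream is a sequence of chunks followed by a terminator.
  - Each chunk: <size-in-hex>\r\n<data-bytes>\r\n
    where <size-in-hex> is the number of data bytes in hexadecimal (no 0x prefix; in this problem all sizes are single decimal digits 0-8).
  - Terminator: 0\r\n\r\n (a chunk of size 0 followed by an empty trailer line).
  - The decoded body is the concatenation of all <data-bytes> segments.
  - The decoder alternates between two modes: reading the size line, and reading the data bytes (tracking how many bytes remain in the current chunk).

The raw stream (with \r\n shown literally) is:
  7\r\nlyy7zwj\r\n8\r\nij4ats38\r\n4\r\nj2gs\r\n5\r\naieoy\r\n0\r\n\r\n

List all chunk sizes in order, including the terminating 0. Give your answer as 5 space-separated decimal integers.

Answer: 7 8 4 5 0

Derivation:
Chunk 1: stream[0..1]='7' size=0x7=7, data at stream[3..10]='lyy7zwj' -> body[0..7], body so far='lyy7zwj'
Chunk 2: stream[12..13]='8' size=0x8=8, data at stream[15..23]='ij4ats38' -> body[7..15], body so far='lyy7zwjij4ats38'
Chunk 3: stream[25..26]='4' size=0x4=4, data at stream[28..32]='j2gs' -> body[15..19], body so far='lyy7zwjij4ats38j2gs'
Chunk 4: stream[34..35]='5' size=0x5=5, data at stream[37..42]='aieoy' -> body[19..24], body so far='lyy7zwjij4ats38j2gsaieoy'
Chunk 5: stream[44..45]='0' size=0 (terminator). Final body='lyy7zwjij4ats38j2gsaieoy' (24 bytes)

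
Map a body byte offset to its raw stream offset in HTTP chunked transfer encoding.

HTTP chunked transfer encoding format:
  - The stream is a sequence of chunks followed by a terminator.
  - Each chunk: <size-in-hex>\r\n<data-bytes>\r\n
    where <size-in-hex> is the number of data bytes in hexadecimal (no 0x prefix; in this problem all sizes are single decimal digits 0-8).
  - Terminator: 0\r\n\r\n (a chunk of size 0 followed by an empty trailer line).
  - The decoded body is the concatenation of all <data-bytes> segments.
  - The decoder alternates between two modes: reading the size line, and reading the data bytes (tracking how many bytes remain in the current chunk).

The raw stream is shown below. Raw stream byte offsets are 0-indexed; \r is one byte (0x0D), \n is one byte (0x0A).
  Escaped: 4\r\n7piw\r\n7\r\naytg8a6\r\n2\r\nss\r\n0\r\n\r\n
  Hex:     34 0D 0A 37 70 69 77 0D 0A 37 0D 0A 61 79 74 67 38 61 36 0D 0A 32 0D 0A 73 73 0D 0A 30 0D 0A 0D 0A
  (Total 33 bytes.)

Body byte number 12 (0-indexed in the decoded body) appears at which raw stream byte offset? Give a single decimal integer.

Answer: 25

Derivation:
Chunk 1: stream[0..1]='4' size=0x4=4, data at stream[3..7]='7piw' -> body[0..4], body so far='7piw'
Chunk 2: stream[9..10]='7' size=0x7=7, data at stream[12..19]='aytg8a6' -> body[4..11], body so far='7piwaytg8a6'
Chunk 3: stream[21..22]='2' size=0x2=2, data at stream[24..26]='ss' -> body[11..13], body so far='7piwaytg8a6ss'
Chunk 4: stream[28..29]='0' size=0 (terminator). Final body='7piwaytg8a6ss' (13 bytes)
Body byte 12 at stream offset 25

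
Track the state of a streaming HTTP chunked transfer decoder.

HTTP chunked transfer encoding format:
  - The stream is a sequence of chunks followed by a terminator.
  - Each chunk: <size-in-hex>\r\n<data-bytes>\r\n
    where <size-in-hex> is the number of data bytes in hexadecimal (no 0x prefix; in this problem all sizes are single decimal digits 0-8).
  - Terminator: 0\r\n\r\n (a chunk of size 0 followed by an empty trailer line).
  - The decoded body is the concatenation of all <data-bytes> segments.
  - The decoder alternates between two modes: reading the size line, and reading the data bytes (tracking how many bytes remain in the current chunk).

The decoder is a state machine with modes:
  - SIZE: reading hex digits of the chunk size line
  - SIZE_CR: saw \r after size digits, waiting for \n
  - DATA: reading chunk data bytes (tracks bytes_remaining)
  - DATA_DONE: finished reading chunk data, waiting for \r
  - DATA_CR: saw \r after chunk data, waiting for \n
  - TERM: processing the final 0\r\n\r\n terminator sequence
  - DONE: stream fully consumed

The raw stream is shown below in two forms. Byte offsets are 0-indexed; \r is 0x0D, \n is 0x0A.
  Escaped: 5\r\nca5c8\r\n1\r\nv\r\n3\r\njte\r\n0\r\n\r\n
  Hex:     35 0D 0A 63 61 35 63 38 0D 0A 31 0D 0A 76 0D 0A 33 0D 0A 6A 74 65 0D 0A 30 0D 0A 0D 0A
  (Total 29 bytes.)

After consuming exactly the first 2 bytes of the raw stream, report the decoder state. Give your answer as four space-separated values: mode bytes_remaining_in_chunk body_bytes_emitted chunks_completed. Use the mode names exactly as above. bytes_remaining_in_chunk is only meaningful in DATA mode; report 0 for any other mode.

Byte 0 = '5': mode=SIZE remaining=0 emitted=0 chunks_done=0
Byte 1 = 0x0D: mode=SIZE_CR remaining=0 emitted=0 chunks_done=0

Answer: SIZE_CR 0 0 0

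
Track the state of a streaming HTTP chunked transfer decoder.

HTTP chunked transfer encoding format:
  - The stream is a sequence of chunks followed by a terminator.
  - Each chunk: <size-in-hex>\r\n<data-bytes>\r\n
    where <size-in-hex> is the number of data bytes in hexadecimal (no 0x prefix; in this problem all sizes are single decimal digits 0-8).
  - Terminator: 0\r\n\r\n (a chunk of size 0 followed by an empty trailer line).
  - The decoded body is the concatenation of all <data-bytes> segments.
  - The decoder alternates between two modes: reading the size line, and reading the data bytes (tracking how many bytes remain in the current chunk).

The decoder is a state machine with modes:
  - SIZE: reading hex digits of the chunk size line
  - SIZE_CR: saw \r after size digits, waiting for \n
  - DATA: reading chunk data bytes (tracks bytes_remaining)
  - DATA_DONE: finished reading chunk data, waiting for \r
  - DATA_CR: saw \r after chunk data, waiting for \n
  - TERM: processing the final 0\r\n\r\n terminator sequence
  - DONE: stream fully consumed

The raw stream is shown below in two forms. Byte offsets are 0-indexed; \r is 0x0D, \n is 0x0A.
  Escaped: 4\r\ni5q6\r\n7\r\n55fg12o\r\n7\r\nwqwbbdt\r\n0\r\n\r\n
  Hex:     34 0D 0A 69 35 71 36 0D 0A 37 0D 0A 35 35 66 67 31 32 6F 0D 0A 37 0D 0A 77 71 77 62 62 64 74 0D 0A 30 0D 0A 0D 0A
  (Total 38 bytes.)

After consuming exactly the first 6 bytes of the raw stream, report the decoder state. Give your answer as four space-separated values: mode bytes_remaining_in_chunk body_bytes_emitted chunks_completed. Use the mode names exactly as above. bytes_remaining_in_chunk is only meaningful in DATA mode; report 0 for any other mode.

Byte 0 = '4': mode=SIZE remaining=0 emitted=0 chunks_done=0
Byte 1 = 0x0D: mode=SIZE_CR remaining=0 emitted=0 chunks_done=0
Byte 2 = 0x0A: mode=DATA remaining=4 emitted=0 chunks_done=0
Byte 3 = 'i': mode=DATA remaining=3 emitted=1 chunks_done=0
Byte 4 = '5': mode=DATA remaining=2 emitted=2 chunks_done=0
Byte 5 = 'q': mode=DATA remaining=1 emitted=3 chunks_done=0

Answer: DATA 1 3 0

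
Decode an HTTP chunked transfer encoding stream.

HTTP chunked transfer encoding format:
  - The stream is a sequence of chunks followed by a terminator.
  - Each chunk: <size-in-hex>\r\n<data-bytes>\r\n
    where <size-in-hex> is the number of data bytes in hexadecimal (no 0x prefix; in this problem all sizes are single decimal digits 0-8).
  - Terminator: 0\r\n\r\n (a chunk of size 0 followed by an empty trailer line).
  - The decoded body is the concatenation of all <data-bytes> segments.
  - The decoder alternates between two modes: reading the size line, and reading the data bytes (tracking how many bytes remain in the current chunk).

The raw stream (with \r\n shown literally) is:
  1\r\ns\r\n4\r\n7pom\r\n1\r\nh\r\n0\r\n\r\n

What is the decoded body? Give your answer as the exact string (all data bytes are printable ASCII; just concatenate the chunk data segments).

Answer: s7pomh

Derivation:
Chunk 1: stream[0..1]='1' size=0x1=1, data at stream[3..4]='s' -> body[0..1], body so far='s'
Chunk 2: stream[6..7]='4' size=0x4=4, data at stream[9..13]='7pom' -> body[1..5], body so far='s7pom'
Chunk 3: stream[15..16]='1' size=0x1=1, data at stream[18..19]='h' -> body[5..6], body so far='s7pomh'
Chunk 4: stream[21..22]='0' size=0 (terminator). Final body='s7pomh' (6 bytes)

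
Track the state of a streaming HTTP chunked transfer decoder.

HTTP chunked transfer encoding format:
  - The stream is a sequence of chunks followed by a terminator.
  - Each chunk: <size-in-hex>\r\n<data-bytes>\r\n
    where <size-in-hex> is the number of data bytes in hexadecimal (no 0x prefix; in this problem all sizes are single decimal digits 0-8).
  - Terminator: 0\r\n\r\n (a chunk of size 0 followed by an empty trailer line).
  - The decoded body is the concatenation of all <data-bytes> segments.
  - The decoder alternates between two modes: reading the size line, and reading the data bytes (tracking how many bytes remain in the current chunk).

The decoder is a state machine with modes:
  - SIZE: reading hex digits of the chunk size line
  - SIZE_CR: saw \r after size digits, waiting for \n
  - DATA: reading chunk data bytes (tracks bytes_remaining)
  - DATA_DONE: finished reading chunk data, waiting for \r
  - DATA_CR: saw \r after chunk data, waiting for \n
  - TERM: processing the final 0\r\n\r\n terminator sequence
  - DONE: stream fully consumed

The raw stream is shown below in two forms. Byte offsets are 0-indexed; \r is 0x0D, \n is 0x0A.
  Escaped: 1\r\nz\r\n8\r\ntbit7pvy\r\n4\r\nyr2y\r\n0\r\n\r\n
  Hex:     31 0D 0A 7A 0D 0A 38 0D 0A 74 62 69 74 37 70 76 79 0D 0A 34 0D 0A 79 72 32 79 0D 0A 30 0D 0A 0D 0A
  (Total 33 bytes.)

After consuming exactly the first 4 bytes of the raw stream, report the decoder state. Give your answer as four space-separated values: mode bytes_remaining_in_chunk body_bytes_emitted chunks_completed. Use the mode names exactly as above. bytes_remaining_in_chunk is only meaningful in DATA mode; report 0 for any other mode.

Answer: DATA_DONE 0 1 0

Derivation:
Byte 0 = '1': mode=SIZE remaining=0 emitted=0 chunks_done=0
Byte 1 = 0x0D: mode=SIZE_CR remaining=0 emitted=0 chunks_done=0
Byte 2 = 0x0A: mode=DATA remaining=1 emitted=0 chunks_done=0
Byte 3 = 'z': mode=DATA_DONE remaining=0 emitted=1 chunks_done=0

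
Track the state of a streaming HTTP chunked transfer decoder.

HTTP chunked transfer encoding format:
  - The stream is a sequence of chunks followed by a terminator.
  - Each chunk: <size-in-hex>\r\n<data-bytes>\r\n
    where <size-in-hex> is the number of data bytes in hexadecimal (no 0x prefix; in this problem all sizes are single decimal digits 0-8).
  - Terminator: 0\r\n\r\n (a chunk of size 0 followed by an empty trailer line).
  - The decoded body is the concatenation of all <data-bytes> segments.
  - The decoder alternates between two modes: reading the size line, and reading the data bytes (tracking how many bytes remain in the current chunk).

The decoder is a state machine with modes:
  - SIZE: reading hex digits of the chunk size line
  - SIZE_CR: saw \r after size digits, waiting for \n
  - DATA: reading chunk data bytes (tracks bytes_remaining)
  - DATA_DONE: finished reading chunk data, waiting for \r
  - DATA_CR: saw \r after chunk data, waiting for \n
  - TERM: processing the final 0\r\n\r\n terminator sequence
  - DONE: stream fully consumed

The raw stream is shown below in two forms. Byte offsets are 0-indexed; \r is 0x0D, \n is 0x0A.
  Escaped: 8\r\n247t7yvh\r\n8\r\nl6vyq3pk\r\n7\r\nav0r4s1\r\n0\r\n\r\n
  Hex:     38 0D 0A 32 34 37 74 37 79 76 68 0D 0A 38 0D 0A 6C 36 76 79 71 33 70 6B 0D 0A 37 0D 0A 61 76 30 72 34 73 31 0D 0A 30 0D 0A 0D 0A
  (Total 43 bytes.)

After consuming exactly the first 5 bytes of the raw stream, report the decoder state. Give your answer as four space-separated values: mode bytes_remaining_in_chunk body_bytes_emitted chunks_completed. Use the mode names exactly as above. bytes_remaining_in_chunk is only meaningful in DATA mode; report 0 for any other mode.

Answer: DATA 6 2 0

Derivation:
Byte 0 = '8': mode=SIZE remaining=0 emitted=0 chunks_done=0
Byte 1 = 0x0D: mode=SIZE_CR remaining=0 emitted=0 chunks_done=0
Byte 2 = 0x0A: mode=DATA remaining=8 emitted=0 chunks_done=0
Byte 3 = '2': mode=DATA remaining=7 emitted=1 chunks_done=0
Byte 4 = '4': mode=DATA remaining=6 emitted=2 chunks_done=0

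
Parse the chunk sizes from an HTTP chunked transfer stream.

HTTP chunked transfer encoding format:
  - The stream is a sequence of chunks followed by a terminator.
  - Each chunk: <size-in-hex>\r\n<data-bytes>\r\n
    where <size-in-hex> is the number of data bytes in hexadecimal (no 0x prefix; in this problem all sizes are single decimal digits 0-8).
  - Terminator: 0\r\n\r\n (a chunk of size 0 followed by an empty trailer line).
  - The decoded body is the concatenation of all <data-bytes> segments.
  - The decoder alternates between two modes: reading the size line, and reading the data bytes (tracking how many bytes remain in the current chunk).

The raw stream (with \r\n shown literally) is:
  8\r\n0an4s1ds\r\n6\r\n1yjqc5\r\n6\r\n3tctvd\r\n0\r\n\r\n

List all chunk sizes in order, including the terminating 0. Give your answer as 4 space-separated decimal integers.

Chunk 1: stream[0..1]='8' size=0x8=8, data at stream[3..11]='0an4s1ds' -> body[0..8], body so far='0an4s1ds'
Chunk 2: stream[13..14]='6' size=0x6=6, data at stream[16..22]='1yjqc5' -> body[8..14], body so far='0an4s1ds1yjqc5'
Chunk 3: stream[24..25]='6' size=0x6=6, data at stream[27..33]='3tctvd' -> body[14..20], body so far='0an4s1ds1yjqc53tctvd'
Chunk 4: stream[35..36]='0' size=0 (terminator). Final body='0an4s1ds1yjqc53tctvd' (20 bytes)

Answer: 8 6 6 0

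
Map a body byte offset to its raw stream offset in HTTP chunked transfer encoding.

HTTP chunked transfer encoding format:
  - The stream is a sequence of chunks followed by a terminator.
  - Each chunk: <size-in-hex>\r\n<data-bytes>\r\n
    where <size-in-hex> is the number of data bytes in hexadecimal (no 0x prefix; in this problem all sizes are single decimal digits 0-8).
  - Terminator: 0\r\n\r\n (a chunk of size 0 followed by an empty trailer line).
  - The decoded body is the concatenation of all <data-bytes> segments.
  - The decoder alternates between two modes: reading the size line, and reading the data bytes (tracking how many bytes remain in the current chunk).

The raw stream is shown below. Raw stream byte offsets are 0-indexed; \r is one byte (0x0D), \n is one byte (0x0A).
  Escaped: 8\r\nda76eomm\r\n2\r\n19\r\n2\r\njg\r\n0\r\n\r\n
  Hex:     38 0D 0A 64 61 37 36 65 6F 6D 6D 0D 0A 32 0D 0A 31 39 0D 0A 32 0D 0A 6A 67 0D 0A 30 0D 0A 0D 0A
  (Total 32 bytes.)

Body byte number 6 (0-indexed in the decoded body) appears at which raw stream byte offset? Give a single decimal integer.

Answer: 9

Derivation:
Chunk 1: stream[0..1]='8' size=0x8=8, data at stream[3..11]='da76eomm' -> body[0..8], body so far='da76eomm'
Chunk 2: stream[13..14]='2' size=0x2=2, data at stream[16..18]='19' -> body[8..10], body so far='da76eomm19'
Chunk 3: stream[20..21]='2' size=0x2=2, data at stream[23..25]='jg' -> body[10..12], body so far='da76eomm19jg'
Chunk 4: stream[27..28]='0' size=0 (terminator). Final body='da76eomm19jg' (12 bytes)
Body byte 6 at stream offset 9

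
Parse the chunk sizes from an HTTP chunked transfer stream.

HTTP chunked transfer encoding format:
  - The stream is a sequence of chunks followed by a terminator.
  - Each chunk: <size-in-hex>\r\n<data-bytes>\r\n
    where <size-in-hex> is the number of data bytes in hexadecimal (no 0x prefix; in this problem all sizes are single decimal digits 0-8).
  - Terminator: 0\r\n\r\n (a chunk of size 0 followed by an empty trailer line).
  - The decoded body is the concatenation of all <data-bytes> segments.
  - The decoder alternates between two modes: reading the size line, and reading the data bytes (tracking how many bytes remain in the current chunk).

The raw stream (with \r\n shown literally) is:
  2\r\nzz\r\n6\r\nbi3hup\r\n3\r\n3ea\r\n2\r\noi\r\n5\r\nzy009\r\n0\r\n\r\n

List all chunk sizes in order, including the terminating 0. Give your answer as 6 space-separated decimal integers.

Chunk 1: stream[0..1]='2' size=0x2=2, data at stream[3..5]='zz' -> body[0..2], body so far='zz'
Chunk 2: stream[7..8]='6' size=0x6=6, data at stream[10..16]='bi3hup' -> body[2..8], body so far='zzbi3hup'
Chunk 3: stream[18..19]='3' size=0x3=3, data at stream[21..24]='3ea' -> body[8..11], body so far='zzbi3hup3ea'
Chunk 4: stream[26..27]='2' size=0x2=2, data at stream[29..31]='oi' -> body[11..13], body so far='zzbi3hup3eaoi'
Chunk 5: stream[33..34]='5' size=0x5=5, data at stream[36..41]='zy009' -> body[13..18], body so far='zzbi3hup3eaoizy009'
Chunk 6: stream[43..44]='0' size=0 (terminator). Final body='zzbi3hup3eaoizy009' (18 bytes)

Answer: 2 6 3 2 5 0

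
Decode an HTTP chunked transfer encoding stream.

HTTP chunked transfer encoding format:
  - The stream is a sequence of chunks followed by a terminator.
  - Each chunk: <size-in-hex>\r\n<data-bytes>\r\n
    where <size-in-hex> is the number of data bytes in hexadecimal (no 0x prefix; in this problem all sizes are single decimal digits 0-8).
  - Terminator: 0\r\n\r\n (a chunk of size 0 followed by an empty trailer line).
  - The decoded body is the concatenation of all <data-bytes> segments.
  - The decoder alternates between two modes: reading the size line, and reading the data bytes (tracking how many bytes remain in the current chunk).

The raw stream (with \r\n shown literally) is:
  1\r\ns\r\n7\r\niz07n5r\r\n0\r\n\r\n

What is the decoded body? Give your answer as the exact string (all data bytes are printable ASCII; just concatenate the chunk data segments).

Answer: siz07n5r

Derivation:
Chunk 1: stream[0..1]='1' size=0x1=1, data at stream[3..4]='s' -> body[0..1], body so far='s'
Chunk 2: stream[6..7]='7' size=0x7=7, data at stream[9..16]='iz07n5r' -> body[1..8], body so far='siz07n5r'
Chunk 3: stream[18..19]='0' size=0 (terminator). Final body='siz07n5r' (8 bytes)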